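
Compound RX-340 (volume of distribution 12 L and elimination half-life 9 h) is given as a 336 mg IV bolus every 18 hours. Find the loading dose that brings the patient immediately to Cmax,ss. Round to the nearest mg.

448 mg

f = (1/2)^(18/9) ≈ 0.250000; accumulation ratio R = 1/(1−f) ≈ 1.33333.
Loading dose to hit Cmax,ss on first dose: D_load = D_maint·R ≈ 336 × 1.33333 ≈ 448.00 mg.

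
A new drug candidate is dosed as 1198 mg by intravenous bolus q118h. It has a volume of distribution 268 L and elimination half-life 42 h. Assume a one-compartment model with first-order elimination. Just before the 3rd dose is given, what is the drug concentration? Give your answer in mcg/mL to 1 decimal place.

0.7 mcg/mL

f = (1/2)^(τ/t½) = (1/2)^(118/42) ≈ 0.1426.
C₀ = D/Vd = 1198/268 ≈ 4.470 mcg/mL.
Before the 3rd dose, 2 doses have been given. Superposition: Cmin = C₀·(f + f²).
≈ 4.470 × (0.1426 + 0.0203) ≈ 4.470 × 0.1629 ≈ 0.728 mcg/mL.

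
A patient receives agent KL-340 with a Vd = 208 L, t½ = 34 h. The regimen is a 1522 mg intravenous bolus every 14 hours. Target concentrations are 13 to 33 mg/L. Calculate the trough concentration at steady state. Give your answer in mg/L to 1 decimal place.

22.2 mg/L

τ/t½ = 14/34 ≈ 0.41176, so fraction remaining f = (1/2)^(14/34) ≈ 0.7517.
Single-dose peak C₀ = D/Vd = 1522/208 ≈ 7.317 mg/L.
Steady-state trough Cmin,ss = C₀·f/(1−f) ≈ 7.317 × 0.7517/0.2483 ≈ 22.151 mg/L.
Trough 22.2 mg/L vs MEC 13 mg/L: adequate.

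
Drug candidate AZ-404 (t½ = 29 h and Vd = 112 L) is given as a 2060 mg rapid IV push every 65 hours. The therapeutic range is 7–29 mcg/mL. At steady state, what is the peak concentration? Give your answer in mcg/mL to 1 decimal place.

23.3 mcg/mL

τ/t½ = 65/29 ≈ 2.2414, so fraction remaining f = (1/2)^(65/29) ≈ 0.2115.
At steady state, accumulation factor R = 1/(1 − e^(−kτ)) ≈ 1.2682.
Single-dose peak C₀ = D/Vd = 2060/112 ≈ 18.393 mcg/mL.
Cmax,ss = C₀/(1 − f) ≈ 18.393/0.7885 ≈ 23.327 mcg/mL.
Peak 23.3 mcg/mL vs MTC 29 mcg/mL: below toxic threshold.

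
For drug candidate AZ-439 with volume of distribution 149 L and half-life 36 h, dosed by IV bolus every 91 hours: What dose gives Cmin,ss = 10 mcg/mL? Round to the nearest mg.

τ/t½ = 91/36 ≈ 2.5278, so f = (1/2)^(91/36) ≈ 0.173406.
Cmin,ss = (D/Vd)·f/(1−f), so D = Cmin,ss·Vd·(1−f)/f.
D = 10 × 149 × (1−f)/f ≈ 10 × 149 × 4.76681 ≈ 7102.55 mg.

7103 mg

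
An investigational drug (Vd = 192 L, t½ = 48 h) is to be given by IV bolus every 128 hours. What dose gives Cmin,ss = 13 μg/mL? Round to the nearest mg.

τ/t½ = 128/48 ≈ 2.6667, so f = (1/2)^(128/48) ≈ 0.157490.
Cmin,ss = (D/Vd)·f/(1−f), so D = Cmin,ss·Vd·(1−f)/f.
D = 13 × 192 × (1−f)/f ≈ 13 × 192 × 5.34961 ≈ 13352.63 mg.

13353 mg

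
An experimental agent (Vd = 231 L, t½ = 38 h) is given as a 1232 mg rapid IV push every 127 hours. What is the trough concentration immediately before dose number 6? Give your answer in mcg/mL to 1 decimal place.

0.6 mcg/mL

f = (1/2)^(τ/t½) = (1/2)^(127/38) ≈ 0.0986.
C₀ = D/Vd = 1232/231 ≈ 5.333 mcg/mL.
Before the 6th dose, 5 doses have been given. Superposition: Cmin = C₀·(f + f² + … + f^5).
≈ 5.333 × (0.0986 + 0.0097 + 0.0010 + 0.0001 + 0.0000) ≈ 5.333 × 0.1094 ≈ 0.583 mcg/mL.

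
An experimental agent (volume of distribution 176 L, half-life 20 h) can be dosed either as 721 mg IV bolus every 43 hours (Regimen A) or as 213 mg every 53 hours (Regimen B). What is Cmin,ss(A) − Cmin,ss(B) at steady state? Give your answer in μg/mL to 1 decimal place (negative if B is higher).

1.0 μg/mL

Regimen A: f = (1/2)^(43/20) ≈ 0.2253; Cmin,ss = (721/176)·f/(1−f) ≈ 1.191 μg/mL.
Regimen B: f = (1/2)^(53/20) ≈ 0.1593; Cmin,ss = (213/176)·f/(1−f) ≈ 0.229 μg/mL.
Difference ≈ 1.191 − 0.229 ≈ 0.962 μg/mL.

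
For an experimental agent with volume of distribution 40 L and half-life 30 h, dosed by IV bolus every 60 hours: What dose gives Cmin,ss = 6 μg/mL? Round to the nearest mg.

τ/t½ = 60/30 ≈ 2, so f = (1/2)^(60/30) ≈ 0.250000.
Cmin,ss = (D/Vd)·f/(1−f), so D = Cmin,ss·Vd·(1−f)/f.
D = 6 × 40 × (1−f)/f ≈ 6 × 40 × 3.00000 ≈ 720.00 mg.

720 mg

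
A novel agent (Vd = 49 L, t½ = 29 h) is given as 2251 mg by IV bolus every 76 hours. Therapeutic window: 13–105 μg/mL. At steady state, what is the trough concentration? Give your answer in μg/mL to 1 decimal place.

k = ln2/t½ = ln2/29 ≈ 0.023902 h⁻¹; fraction remaining f = e^(−kτ) = e^(−0.023902×76) ≈ 0.1626.
Single-dose peak C₀ = D/Vd = 2251/49 ≈ 45.939 μg/mL.
Steady-state trough Cmin,ss = C₀·f/(1−f) ≈ 45.939 × 0.1626/0.8374 ≈ 8.920 μg/mL.
Trough 8.9 μg/mL vs MEC 13 μg/mL: subtherapeutic.

8.9 μg/mL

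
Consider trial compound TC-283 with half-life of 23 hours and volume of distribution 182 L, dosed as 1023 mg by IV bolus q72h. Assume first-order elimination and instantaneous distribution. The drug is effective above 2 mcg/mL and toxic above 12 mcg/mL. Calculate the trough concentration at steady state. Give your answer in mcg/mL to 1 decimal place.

k = ln2/t½ = ln2/23 ≈ 0.030137 h⁻¹; fraction remaining f = e^(−kτ) = e^(−0.030137×72) ≈ 0.1142.
Single-dose peak C₀ = D/Vd = 1023/182 ≈ 5.621 mcg/mL.
Steady-state trough Cmin,ss = C₀·f/(1−f) ≈ 5.621 × 0.1142/0.8858 ≈ 0.725 mcg/mL.
Trough 0.7 mcg/mL vs MEC 2 mcg/mL: subtherapeutic.

0.7 mcg/mL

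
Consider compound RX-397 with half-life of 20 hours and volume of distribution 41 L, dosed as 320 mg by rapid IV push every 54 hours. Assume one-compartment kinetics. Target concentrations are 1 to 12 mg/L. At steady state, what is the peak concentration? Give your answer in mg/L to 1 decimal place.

τ/t½ = 54/20 ≈ 2.7, so fraction remaining f = (1/2)^(54/20) ≈ 0.1539.
At steady state, accumulation factor R = 1/(1 − e^(−kτ)) ≈ 1.1819.
Each bolus raises the concentration by D/Vd = 320/41 ≈ 7.805 mg/L.
Cmax,ss = C₀/(1 − f) ≈ 7.805/0.8461 ≈ 9.225 mg/L.
Peak 9.2 mg/L vs MTC 12 mg/L: below toxic threshold.

9.2 mg/L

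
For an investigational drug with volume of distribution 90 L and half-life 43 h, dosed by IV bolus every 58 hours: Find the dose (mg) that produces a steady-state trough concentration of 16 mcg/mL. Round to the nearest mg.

τ/t½ = 58/43 ≈ 1.3488, so f = (1/2)^(58/43) ≈ 0.392608.
Cmin,ss = (D/Vd)·f/(1−f), so D = Cmin,ss·Vd·(1−f)/f.
D = 16 × 90 × (1−f)/f ≈ 16 × 90 × 1.54707 ≈ 2227.78 mg.

2228 mg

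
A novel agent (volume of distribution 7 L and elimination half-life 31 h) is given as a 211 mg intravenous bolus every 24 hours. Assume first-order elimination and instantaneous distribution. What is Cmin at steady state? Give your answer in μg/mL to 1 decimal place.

42.4 μg/mL

τ/t½ = 24/31 ≈ 0.77419, so fraction remaining f = (1/2)^(24/31) ≈ 0.5847.
Single-dose peak C₀ = D/Vd = 211/7 ≈ 30.143 μg/mL.
Steady-state trough Cmin,ss = C₀·f/(1−f) ≈ 30.143 × 0.5847/0.4153 ≈ 42.438 μg/mL.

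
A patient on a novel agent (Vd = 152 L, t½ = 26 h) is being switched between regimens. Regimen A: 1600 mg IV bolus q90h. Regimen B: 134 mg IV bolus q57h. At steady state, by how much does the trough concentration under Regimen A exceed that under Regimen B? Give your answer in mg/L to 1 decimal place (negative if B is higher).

0.8 mg/L

Regimen A: f = (1/2)^(90/26) ≈ 0.0908; Cmin,ss = (1600/152)·f/(1−f) ≈ 1.051 mg/L.
Regimen B: f = (1/2)^(57/26) ≈ 0.2188; Cmin,ss = (134/152)·f/(1−f) ≈ 0.247 mg/L.
Difference ≈ 1.051 − 0.247 ≈ 0.804 mg/L.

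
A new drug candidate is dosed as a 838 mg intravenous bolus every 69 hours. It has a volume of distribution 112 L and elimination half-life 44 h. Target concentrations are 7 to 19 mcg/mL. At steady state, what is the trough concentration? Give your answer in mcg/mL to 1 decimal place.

τ/t½ = 69/44 ≈ 1.5682, so fraction remaining f = (1/2)^(69/44) ≈ 0.3372.
At steady state, accumulation factor R = 1/(1 − e^(−kτ)) ≈ 1.5088.
Each bolus raises the concentration by D/Vd = 838/112 ≈ 7.482 mcg/mL.
Steady-state peak Cmax,ss = C₀·R ≈ 7.482 × 1.5088 ≈ 11.289 mcg/mL.
One interval later, Cmin,ss = Cmax,ss·e^(−kτ) ≈ 11.289 × 0.3372 ≈ 3.807 mcg/mL.
Trough 3.8 mcg/mL vs MEC 7 mcg/mL: subtherapeutic.

3.8 mcg/mL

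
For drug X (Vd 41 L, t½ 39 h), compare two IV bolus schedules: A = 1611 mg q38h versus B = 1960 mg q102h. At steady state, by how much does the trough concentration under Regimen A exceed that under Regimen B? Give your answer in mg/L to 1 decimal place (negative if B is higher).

Regimen A: f = (1/2)^(38/39) ≈ 0.5090; Cmin,ss = (1611/41)·f/(1−f) ≈ 40.733 mg/L.
Regimen B: f = (1/2)^(102/39) ≈ 0.1632; Cmin,ss = (1960/41)·f/(1−f) ≈ 9.323 mg/L.
Difference ≈ 40.733 − 9.323 ≈ 31.410 mg/L.

31.4 mg/L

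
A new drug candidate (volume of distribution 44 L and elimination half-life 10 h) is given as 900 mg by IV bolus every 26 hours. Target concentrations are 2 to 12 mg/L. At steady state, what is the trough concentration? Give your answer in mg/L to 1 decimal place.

4.0 mg/L

τ/t½ = 26/10 ≈ 2.6, so fraction remaining f = (1/2)^(26/10) ≈ 0.1649.
At steady state, accumulation factor R = 1/(1 − e^(−kτ)) ≈ 1.1975.
Single-dose peak C₀ = D/Vd = 900/44 ≈ 20.455 mg/L.
Cmax,ss = C₀/(1 − f) ≈ 20.455/0.8351 ≈ 24.494 mg/L.
Steady-state trough Cmin,ss = Cmax,ss·f ≈ 24.494 × 0.1649 ≈ 4.039 mg/L.
Trough 4.0 mg/L vs MEC 2 mg/L: adequate.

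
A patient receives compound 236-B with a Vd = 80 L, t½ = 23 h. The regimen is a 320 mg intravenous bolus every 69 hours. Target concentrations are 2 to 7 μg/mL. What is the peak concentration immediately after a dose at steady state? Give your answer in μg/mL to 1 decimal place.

4.6 μg/mL

The dosing interval is 3 half-lives, so f = 2^(−3) = 0.125.
At steady state, R = 1/(1 − 0.125) = 8/7.
Single-dose peak C₀ = D/Vd = 320/80 = 4 μg/mL.
Steady-state peak Cmax,ss = C₀·R = 4 × 8/7 ≈ 4.571 μg/mL.
Peak 4.6 μg/mL vs MTC 7 μg/mL: below toxic threshold.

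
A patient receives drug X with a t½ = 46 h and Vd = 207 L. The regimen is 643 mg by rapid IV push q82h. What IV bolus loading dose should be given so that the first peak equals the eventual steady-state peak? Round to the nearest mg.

906 mg

f = (1/2)^(82/46) ≈ 0.290657; accumulation ratio R = 1/(1−f) ≈ 1.40976.
Loading dose to hit Cmax,ss on first dose: D_load = D_maint·R ≈ 643 × 1.40976 ≈ 906.48 mg.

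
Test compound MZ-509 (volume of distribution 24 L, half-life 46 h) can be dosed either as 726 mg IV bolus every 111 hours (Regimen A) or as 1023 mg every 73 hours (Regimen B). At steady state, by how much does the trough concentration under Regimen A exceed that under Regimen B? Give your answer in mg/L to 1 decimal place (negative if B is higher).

-14.3 mg/L

Regimen A: f = (1/2)^(111/46) ≈ 0.1878; Cmin,ss = (726/24)·f/(1−f) ≈ 6.995 mg/L.
Regimen B: f = (1/2)^(73/46) ≈ 0.3329; Cmin,ss = (1023/24)·f/(1−f) ≈ 21.271 mg/L.
Difference ≈ 6.995 − 21.271 ≈ -14.276 mg/L.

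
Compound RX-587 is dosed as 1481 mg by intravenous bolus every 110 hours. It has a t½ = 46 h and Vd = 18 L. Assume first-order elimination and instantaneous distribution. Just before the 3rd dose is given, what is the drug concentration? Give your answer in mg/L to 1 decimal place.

18.7 mg/L

f = (1/2)^(τ/t½) = (1/2)^(110/46) ≈ 0.1906.
C₀ = D/Vd = 1481/18 ≈ 82.278 mg/L.
Before the 3rd dose, 2 doses have been given. Superposition: Cmin = C₀·(f + f²).
≈ 82.278 × (0.1906 + 0.0363) ≈ 82.278 × 0.2269 ≈ 18.669 mg/L.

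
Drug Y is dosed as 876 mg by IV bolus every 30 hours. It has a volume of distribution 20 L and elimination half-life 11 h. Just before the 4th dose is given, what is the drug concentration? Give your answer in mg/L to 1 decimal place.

f = (1/2)^(τ/t½) = (1/2)^(30/11) ≈ 0.1510.
C₀ = D/Vd = 876/20 ≈ 43.800 mg/L.
Before the 4th dose, 3 doses have been given. Superposition: Cmin = C₀·(f + f² + … + f^3).
≈ 43.800 × (0.1510 + 0.0228 + 0.0034) ≈ 43.800 × 0.1772 ≈ 7.761 mg/L.

7.8 mg/L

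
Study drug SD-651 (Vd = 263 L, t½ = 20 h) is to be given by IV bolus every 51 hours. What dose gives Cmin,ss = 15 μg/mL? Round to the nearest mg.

19158 mg

τ/t½ = 51/20 ≈ 2.55, so f = (1/2)^(51/20) ≈ 0.170755.
Cmin,ss = (D/Vd)·f/(1−f), so D = Cmin,ss·Vd·(1−f)/f.
D = 15 × 263 × (1−f)/f ≈ 15 × 263 × 4.85634 ≈ 19158.26 mg.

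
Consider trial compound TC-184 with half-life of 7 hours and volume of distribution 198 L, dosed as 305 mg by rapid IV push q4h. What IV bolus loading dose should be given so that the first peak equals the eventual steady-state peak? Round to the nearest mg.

933 mg

f = (1/2)^(4/7) ≈ 0.672950; accumulation ratio R = 1/(1−f) ≈ 3.05764.
Loading dose to hit Cmax,ss on first dose: D_load = D_maint·R ≈ 305 × 3.05764 ≈ 932.58 mg.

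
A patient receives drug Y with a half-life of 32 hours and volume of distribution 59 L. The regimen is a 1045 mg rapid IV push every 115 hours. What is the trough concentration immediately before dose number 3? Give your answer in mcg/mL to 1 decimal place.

f = (1/2)^(τ/t½) = (1/2)^(115/32) ≈ 0.0828.
C₀ = D/Vd = 1045/59 ≈ 17.712 mcg/mL.
Before the 3rd dose, 2 doses have been given. Superposition: Cmin = C₀·(f + f²).
≈ 17.712 × (0.0828 + 0.0069) ≈ 17.712 × 0.0897 ≈ 1.589 mcg/mL.

1.6 mcg/mL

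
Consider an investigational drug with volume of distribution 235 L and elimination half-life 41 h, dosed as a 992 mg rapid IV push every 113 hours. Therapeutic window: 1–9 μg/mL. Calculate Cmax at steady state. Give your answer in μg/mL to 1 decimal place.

5.0 μg/mL

τ/t½ = 113/41 ≈ 2.7561, so fraction remaining f = (1/2)^(113/41) ≈ 0.1480.
Accumulation ratio R = 1/(1 − f) ≈ 1/0.8520 ≈ 1.1737.
Single-dose peak C₀ = D/Vd = 992/235 ≈ 4.221 μg/mL.
Steady-state peak Cmax,ss = C₀·R ≈ 4.221 × 1.1737 ≈ 4.954 μg/mL.
Peak 5.0 μg/mL vs MTC 9 μg/mL: below toxic threshold.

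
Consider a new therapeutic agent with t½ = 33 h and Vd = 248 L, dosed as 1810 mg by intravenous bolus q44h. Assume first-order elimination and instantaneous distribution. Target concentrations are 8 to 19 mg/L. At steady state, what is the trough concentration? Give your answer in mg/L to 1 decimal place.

4.8 mg/L

τ/t½ = 44/33 ≈ 1.3333, so fraction remaining f = (1/2)^(44/33) ≈ 0.3969.
Single-dose peak C₀ = D/Vd = 1810/248 ≈ 7.298 mg/L.
Steady-state trough Cmin,ss = C₀·f/(1−f) ≈ 7.298 × 0.3969/0.6031 ≈ 4.803 mg/L.
Trough 4.8 mg/L vs MEC 8 mg/L: subtherapeutic.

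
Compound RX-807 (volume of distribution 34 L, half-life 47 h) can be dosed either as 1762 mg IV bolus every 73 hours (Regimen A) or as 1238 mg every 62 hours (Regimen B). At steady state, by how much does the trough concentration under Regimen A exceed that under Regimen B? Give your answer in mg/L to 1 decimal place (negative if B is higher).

2.4 mg/L

Regimen A: f = (1/2)^(73/47) ≈ 0.3408; Cmin,ss = (1762/34)·f/(1−f) ≈ 26.792 mg/L.
Regimen B: f = (1/2)^(62/47) ≈ 0.4008; Cmin,ss = (1238/34)·f/(1−f) ≈ 24.356 mg/L.
Difference ≈ 26.792 − 24.356 ≈ 2.436 mg/L.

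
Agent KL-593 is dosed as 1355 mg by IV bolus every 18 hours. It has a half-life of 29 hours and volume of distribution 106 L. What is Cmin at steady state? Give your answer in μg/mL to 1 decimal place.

τ/t½ = 18/29 ≈ 0.62069, so fraction remaining f = (1/2)^(18/29) ≈ 0.6504.
At steady state, accumulation factor R = 1/(1 − e^(−kτ)) ≈ 2.8604.
Single-dose peak C₀ = D/Vd = 1355/106 ≈ 12.783 μg/mL.
Steady-state peak Cmax,ss = C₀·R ≈ 12.783 × 2.8604 ≈ 36.564 μg/mL.
Steady-state trough Cmin,ss = Cmax,ss·f ≈ 36.564 × 0.6504 ≈ 23.781 μg/mL.

23.8 μg/mL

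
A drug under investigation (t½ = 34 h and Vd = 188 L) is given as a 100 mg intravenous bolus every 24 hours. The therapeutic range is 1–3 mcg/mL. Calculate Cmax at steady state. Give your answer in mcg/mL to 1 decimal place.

1.4 mcg/mL

τ/t½ = 24/34 ≈ 0.70588, so fraction remaining f = (1/2)^(24/34) ≈ 0.6131.
At steady state, accumulation factor R = 1/(1 − e^(−kτ)) ≈ 2.5846.
Each bolus raises the concentration by D/Vd = 100/188 ≈ 0.532 mcg/mL.
Cmax,ss = C₀/(1 − f) ≈ 0.532/0.3869 ≈ 1.375 mcg/mL.
Peak 1.4 mcg/mL vs MTC 3 mcg/mL: below toxic threshold.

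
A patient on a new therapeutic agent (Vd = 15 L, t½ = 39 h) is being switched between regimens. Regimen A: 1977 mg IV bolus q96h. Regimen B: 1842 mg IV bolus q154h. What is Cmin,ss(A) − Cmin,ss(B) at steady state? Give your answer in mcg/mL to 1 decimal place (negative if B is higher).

Regimen A: f = (1/2)^(96/39) ≈ 0.1816; Cmin,ss = (1977/15)·f/(1−f) ≈ 29.246 mcg/mL.
Regimen B: f = (1/2)^(154/39) ≈ 0.0648; Cmin,ss = (1842/15)·f/(1−f) ≈ 8.509 mcg/mL.
Difference ≈ 29.246 − 8.509 ≈ 20.737 mcg/mL.

20.7 mcg/mL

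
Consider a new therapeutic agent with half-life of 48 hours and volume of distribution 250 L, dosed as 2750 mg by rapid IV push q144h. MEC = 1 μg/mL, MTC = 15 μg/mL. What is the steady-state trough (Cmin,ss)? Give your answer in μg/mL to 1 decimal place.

τ = 144 h = 3 half-lives, so f = (1/2)^3 = 0.125.
At steady state, R = 1/(1 − 0.125) = 8/7.
Single-dose peak C₀ = D/Vd = 2750/250 = 11 μg/mL.
Steady-state peak Cmax,ss = C₀·R = 11 × 8/7 ≈ 12.571 μg/mL.
Steady-state trough Cmin,ss = Cmax,ss·f ≈ 12.571 × 0.125 ≈ 1.571 μg/mL.
Trough 1.6 μg/mL vs MEC 1 μg/mL: adequate.

1.6 μg/mL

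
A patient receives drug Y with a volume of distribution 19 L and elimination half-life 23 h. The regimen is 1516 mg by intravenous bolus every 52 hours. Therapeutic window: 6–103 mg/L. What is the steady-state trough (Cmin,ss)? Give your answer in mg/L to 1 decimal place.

Over one 52-h interval, 52/23 ≈ 2.2609 half-lives elapse, leaving f ≈ 0.2086 of each dose.
Accumulation ratio R = 1/(1 − f) ≈ 1/0.7914 ≈ 1.2636.
Single-dose peak C₀ = D/Vd = 1516/19 ≈ 79.789 mg/L.
Cmax,ss = C₀/(1 − f) ≈ 79.789/0.7914 ≈ 100.820 mg/L.
Steady-state trough Cmin,ss = Cmax,ss·f ≈ 100.820 × 0.2086 ≈ 21.031 mg/L.
Trough 21.0 mg/L vs MEC 6 mg/L: adequate.

21.0 mg/L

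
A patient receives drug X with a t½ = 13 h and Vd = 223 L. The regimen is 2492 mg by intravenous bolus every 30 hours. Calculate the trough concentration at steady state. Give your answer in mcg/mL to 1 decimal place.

Over one 30-h interval, 30/13 ≈ 2.3077 half-lives elapse, leaving f ≈ 0.2020 of each dose.
Each bolus raises the concentration by D/Vd = 2492/223 ≈ 11.175 mcg/mL.
Steady-state trough Cmin,ss = C₀·f/(1−f) ≈ 11.175 × 0.2020/0.7980 ≈ 2.829 mcg/mL.

2.8 mcg/mL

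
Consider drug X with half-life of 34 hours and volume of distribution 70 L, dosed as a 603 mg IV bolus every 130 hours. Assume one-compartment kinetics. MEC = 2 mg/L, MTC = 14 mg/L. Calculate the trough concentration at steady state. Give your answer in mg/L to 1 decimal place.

0.7 mg/L

Over one 130-h interval, 130/34 ≈ 3.8235 half-lives elapse, leaving f ≈ 0.0706 of each dose.
At steady state, accumulation factor R = 1/(1 − e^(−kτ)) ≈ 1.0760.
Single-dose peak C₀ = D/Vd = 603/70 ≈ 8.614 mg/L.
Cmax,ss = C₀/(1 − f) ≈ 8.614/0.9294 ≈ 9.268 mg/L.
One interval later, Cmin,ss = Cmax,ss·e^(−kτ) ≈ 9.268 × 0.0706 ≈ 0.654 mg/L.
Trough 0.7 mg/L vs MEC 2 mg/L: subtherapeutic.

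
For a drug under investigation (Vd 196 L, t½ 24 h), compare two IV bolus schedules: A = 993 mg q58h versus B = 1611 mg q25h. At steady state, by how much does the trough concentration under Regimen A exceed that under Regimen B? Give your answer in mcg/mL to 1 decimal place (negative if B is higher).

Regimen A: f = (1/2)^(58/24) ≈ 0.1873; Cmin,ss = (993/196)·f/(1−f) ≈ 1.168 mcg/mL.
Regimen B: f = (1/2)^(25/24) ≈ 0.4858; Cmin,ss = (1611/196)·f/(1−f) ≈ 7.765 mcg/mL.
Difference ≈ 1.168 − 7.765 ≈ -6.597 mcg/mL.

-6.6 mcg/mL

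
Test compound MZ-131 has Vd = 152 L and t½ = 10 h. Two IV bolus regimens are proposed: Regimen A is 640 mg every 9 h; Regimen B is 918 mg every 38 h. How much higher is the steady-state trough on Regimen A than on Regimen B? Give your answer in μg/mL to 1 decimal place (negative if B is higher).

Regimen A: f = (1/2)^(9/10) ≈ 0.5359; Cmin,ss = (640/152)·f/(1−f) ≈ 4.862 μg/mL.
Regimen B: f = (1/2)^(38/10) ≈ 0.0718; Cmin,ss = (918/152)·f/(1−f) ≈ 0.467 μg/mL.
Difference ≈ 4.862 − 0.467 ≈ 4.395 μg/mL.

4.4 μg/mL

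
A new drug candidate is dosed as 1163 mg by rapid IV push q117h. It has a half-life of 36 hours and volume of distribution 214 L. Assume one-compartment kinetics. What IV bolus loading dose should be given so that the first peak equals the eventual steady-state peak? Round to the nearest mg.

f = (1/2)^(117/36) ≈ 0.105112; accumulation ratio R = 1/(1−f) ≈ 1.11746.
Loading dose to hit Cmax,ss on first dose: D_load = D_maint·R ≈ 1163 × 1.11746 ≈ 1299.61 mg.

1300 mg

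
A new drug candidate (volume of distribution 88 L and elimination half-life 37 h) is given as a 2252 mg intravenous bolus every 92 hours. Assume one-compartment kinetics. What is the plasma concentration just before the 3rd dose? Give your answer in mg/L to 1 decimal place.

5.4 mg/L

f = (1/2)^(τ/t½) = (1/2)^(92/37) ≈ 0.1784.
C₀ = D/Vd = 2252/88 ≈ 25.591 mg/L.
Before the 3rd dose, 2 doses have been given. Superposition: Cmin = C₀·(f + f²).
≈ 25.591 × (0.1784 + 0.0318) ≈ 25.591 × 0.2102 ≈ 5.379 mg/L.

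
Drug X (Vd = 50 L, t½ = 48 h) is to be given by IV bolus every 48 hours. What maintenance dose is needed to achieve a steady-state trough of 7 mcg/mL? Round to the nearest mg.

350 mg

τ/t½ = 48/48 ≈ 1, so f = (1/2)^(48/48) ≈ 0.500000.
Cmin,ss = (D/Vd)·f/(1−f), so D = Cmin,ss·Vd·(1−f)/f.
D = 7 × 50 × (1−f)/f ≈ 7 × 50 × 1.00000 ≈ 350.00 mg.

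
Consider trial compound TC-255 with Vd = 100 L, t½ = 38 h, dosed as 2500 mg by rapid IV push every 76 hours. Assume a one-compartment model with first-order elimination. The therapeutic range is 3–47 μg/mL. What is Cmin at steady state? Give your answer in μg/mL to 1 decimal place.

8.3 μg/mL

The dosing interval is 2 half-lives, so f = 2^(−2) = 0.25.
Accumulation ratio R = 1/(1 − f) = 1/0.75 = 4/3.
Single-dose peak C₀ = D/Vd = 2500/100 = 25 μg/mL.
Steady-state peak Cmax,ss = C₀·R = 25 × 4/3 ≈ 33.333 μg/mL.
Steady-state trough Cmin,ss = Cmax,ss·f ≈ 33.333 × 0.25 ≈ 8.333 μg/mL.
Trough 8.3 μg/mL vs MEC 3 μg/mL: adequate.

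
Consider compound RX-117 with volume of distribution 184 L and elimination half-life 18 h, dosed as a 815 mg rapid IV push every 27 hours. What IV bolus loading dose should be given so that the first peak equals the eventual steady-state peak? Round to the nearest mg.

f = (1/2)^(27/18) ≈ 0.353553; accumulation ratio R = 1/(1−f) ≈ 1.54692.
Loading dose to hit Cmax,ss on first dose: D_load = D_maint·R ≈ 815 × 1.54692 ≈ 1260.74 mg.

1261 mg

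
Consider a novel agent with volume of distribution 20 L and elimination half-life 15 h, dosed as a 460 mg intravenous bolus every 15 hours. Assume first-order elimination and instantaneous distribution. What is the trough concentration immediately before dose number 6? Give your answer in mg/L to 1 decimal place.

22.3 mg/L

f = (1/2)^(τ/t½) = (1/2)^(15/15) ≈ 0.5000.
C₀ = D/Vd = 460/20 ≈ 23.000 mg/L.
Before the 6th dose, 5 doses have been given. Superposition: Cmin = C₀·(f + f² + … + f^5).
≈ 23.000 × (0.5000 + 0.2500 + 0.1250 + 0.0625 + 0.0313) ≈ 23.000 × 0.9688 ≈ 22.282 mg/L.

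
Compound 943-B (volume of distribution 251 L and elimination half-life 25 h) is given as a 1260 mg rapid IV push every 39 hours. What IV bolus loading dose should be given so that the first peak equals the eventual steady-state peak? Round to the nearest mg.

f = (1/2)^(39/25) ≈ 0.339151; accumulation ratio R = 1/(1−f) ≈ 1.51320.
Loading dose to hit Cmax,ss on first dose: D_load = D_maint·R ≈ 1260 × 1.51320 ≈ 1906.63 mg.

1907 mg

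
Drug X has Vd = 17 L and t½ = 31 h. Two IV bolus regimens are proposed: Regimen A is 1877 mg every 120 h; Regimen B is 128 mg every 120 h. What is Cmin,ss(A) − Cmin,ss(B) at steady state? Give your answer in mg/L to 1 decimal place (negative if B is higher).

7.5 mg/L

Regimen A: f = (1/2)^(120/31) ≈ 0.0683; Cmin,ss = (1877/17)·f/(1−f) ≈ 8.094 mg/L.
Regimen B: f = (1/2)^(120/31) ≈ 0.0683; Cmin,ss = (128/17)·f/(1−f) ≈ 0.552 mg/L.
Difference ≈ 8.094 − 0.552 ≈ 7.542 mg/L.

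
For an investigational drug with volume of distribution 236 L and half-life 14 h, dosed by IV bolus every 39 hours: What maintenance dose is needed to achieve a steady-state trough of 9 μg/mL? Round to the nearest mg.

12523 mg

τ/t½ = 39/14 ≈ 2.7857, so f = (1/2)^(39/14) ≈ 0.145016.
Cmin,ss = (D/Vd)·f/(1−f), so D = Cmin,ss·Vd·(1−f)/f.
D = 9 × 236 × (1−f)/f ≈ 9 × 236 × 5.89579 ≈ 12522.66 mg.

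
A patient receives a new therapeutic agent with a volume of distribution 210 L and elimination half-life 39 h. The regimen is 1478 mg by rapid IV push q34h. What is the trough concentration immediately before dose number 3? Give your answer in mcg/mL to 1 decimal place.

5.9 mcg/mL

f = (1/2)^(τ/t½) = (1/2)^(34/39) ≈ 0.5465.
C₀ = D/Vd = 1478/210 ≈ 7.038 mcg/mL.
Before the 3rd dose, 2 doses have been given. Superposition: Cmin = C₀·(f + f²).
≈ 7.038 × (0.5465 + 0.2987) ≈ 7.038 × 0.8452 ≈ 5.949 mcg/mL.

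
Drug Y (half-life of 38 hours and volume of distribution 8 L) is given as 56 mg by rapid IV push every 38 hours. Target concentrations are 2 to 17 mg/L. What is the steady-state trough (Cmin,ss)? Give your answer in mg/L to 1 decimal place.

τ = 38 h = 1 half-life, so f = (1/2)^1 = 0.5.
Accumulation ratio R = 1/(1 − f) = 1/0.5 = 2/1.
Single-dose peak C₀ = D/Vd = 56/8 = 7 mg/L.
Steady-state peak Cmax,ss = C₀·R = 7 × 2/1 ≈ 14.000 mg/L.
Steady-state trough Cmin,ss = Cmax,ss·f ≈ 14.000 × 0.5 ≈ 7.000 mg/L.
Trough 7.0 mg/L vs MEC 2 mg/L: adequate.

7.0 mg/L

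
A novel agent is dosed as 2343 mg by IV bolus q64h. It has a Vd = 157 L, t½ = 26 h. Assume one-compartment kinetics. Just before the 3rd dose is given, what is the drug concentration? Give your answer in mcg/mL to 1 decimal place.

f = (1/2)^(τ/t½) = (1/2)^(64/26) ≈ 0.1816.
C₀ = D/Vd = 2343/157 ≈ 14.924 mcg/mL.
Before the 3rd dose, 2 doses have been given. Superposition: Cmin = C₀·(f + f²).
≈ 14.924 × (0.1816 + 0.0330) ≈ 14.924 × 0.2146 ≈ 3.203 mcg/mL.

3.2 mcg/mL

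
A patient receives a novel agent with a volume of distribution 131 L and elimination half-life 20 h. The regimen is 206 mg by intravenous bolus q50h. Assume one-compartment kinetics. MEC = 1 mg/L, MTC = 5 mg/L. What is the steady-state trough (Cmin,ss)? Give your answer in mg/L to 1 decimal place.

0.3 mg/L

k = ln2/t½ = ln2/20 ≈ 0.034657 h⁻¹; fraction remaining f = e^(−kτ) = e^(−0.034657×50) ≈ 0.1768.
Each bolus raises the concentration by D/Vd = 206/131 ≈ 1.573 mg/L.
Steady-state trough Cmin,ss = C₀·f/(1−f) ≈ 1.573 × 0.1768/0.8232 ≈ 0.338 mg/L.
Trough 0.3 mg/L vs MEC 1 mg/L: subtherapeutic.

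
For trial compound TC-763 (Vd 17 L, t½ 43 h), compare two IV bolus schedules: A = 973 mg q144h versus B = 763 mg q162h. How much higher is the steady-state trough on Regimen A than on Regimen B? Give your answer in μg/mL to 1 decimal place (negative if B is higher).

Regimen A: f = (1/2)^(144/43) ≈ 0.0982; Cmin,ss = (973/17)·f/(1−f) ≈ 6.233 μg/mL.
Regimen B: f = (1/2)^(162/43) ≈ 0.0734; Cmin,ss = (763/17)·f/(1−f) ≈ 3.555 μg/mL.
Difference ≈ 6.233 − 3.555 ≈ 2.678 μg/mL.

2.7 μg/mL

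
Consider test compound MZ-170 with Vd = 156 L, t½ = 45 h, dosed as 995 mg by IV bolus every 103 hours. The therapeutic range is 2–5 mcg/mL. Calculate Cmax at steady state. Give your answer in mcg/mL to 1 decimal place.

k = ln2/t½ = ln2/45 ≈ 0.015403 h⁻¹; fraction remaining f = e^(−kτ) = e^(−0.015403×103) ≈ 0.2046.
Accumulation ratio R = 1/(1 − f) ≈ 1/0.7954 ≈ 1.2572.
Each bolus raises the concentration by D/Vd = 995/156 ≈ 6.378 mcg/mL.
Steady-state peak Cmax,ss = C₀·R ≈ 6.378 × 1.2572 ≈ 8.018 mcg/mL.
Peak 8.0 mcg/mL vs MTC 5 mcg/mL: exceeds toxic threshold.

8.0 mcg/mL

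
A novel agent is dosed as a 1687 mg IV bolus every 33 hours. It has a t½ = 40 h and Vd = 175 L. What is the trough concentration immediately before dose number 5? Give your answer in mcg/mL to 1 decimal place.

f = (1/2)^(τ/t½) = (1/2)^(33/40) ≈ 0.5645.
C₀ = D/Vd = 1687/175 ≈ 9.640 mcg/mL.
Before the 5th dose, 4 doses have been given. Superposition: Cmin = C₀·(f + f² + … + f^4).
≈ 9.640 × (0.5645 + 0.3187 + 0.1799 + 0.1015) ≈ 9.640 × 1.1646 ≈ 11.227 mcg/mL.

11.2 mcg/mL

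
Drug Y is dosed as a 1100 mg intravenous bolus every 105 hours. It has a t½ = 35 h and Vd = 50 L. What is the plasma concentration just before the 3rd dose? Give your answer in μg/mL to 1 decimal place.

3.1 μg/mL

f = (1/2)^(τ/t½) = (1/2)^(105/35) ≈ 0.1250.
C₀ = D/Vd = 1100/50 ≈ 22.000 μg/mL.
Before the 3rd dose, 2 doses have been given. Superposition: Cmin = C₀·(f + f²).
≈ 22.000 × (0.1250 + 0.0156) ≈ 22.000 × 0.1406 ≈ 3.093 μg/mL.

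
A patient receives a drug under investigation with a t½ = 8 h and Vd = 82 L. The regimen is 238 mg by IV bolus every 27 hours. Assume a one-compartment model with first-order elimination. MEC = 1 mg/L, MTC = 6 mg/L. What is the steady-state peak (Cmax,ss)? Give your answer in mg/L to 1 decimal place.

k = ln2/t½ = ln2/8 ≈ 0.086643 h⁻¹; fraction remaining f = e^(−kτ) = e^(−0.086643×27) ≈ 0.0964.
Accumulation ratio R = 1/(1 − f) ≈ 1/0.9036 ≈ 1.1067.
Single-dose peak C₀ = D/Vd = 238/82 ≈ 2.902 mg/L.
Steady-state peak Cmax,ss = C₀·R ≈ 2.902 × 1.1067 ≈ 3.212 mg/L.
Peak 3.2 mg/L vs MTC 6 mg/L: below toxic threshold.

3.2 mg/L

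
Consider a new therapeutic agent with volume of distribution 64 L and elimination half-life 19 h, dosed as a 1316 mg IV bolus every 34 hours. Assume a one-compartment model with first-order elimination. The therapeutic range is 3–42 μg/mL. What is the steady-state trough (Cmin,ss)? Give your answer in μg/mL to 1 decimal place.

Over one 34-h interval, 34/19 ≈ 1.7895 half-lives elapse, leaving f ≈ 0.2893 of each dose.
At steady state, accumulation factor R = 1/(1 − e^(−kτ)) ≈ 1.4071.
Each bolus raises the concentration by D/Vd = 1316/64 ≈ 20.562 μg/mL.
Cmax,ss = C₀/(1 − f) ≈ 20.562/0.7107 ≈ 28.932 μg/mL.
Steady-state trough Cmin,ss = Cmax,ss·f ≈ 28.932 × 0.2893 ≈ 8.370 μg/mL.
Trough 8.4 μg/mL vs MEC 3 μg/mL: adequate.

8.4 μg/mL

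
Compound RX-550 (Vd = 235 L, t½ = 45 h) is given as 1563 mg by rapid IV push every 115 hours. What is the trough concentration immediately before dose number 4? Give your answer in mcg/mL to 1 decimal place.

f = (1/2)^(τ/t½) = (1/2)^(115/45) ≈ 0.1701.
C₀ = D/Vd = 1563/235 ≈ 6.651 mcg/mL.
Before the 4th dose, 3 doses have been given. Superposition: Cmin = C₀·(f + f² + … + f^3).
≈ 6.651 × (0.1701 + 0.0289 + 0.0049) ≈ 6.651 × 0.2039 ≈ 1.356 mcg/mL.

1.4 mcg/mL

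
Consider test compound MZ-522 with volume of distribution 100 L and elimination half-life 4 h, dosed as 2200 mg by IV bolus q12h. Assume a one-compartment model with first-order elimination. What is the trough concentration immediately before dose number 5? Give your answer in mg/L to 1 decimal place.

f = (1/2)^(τ/t½) = (1/2)^(12/4) ≈ 0.1250.
C₀ = D/Vd = 2200/100 ≈ 22.000 mg/L.
Before the 5th dose, 4 doses have been given. Superposition: Cmin = C₀·(f + f² + … + f^4).
≈ 22.000 × (0.1250 + 0.0156 + 0.0020 + 0.0002) ≈ 22.000 × 0.1428 ≈ 3.142 mg/L.

3.1 mg/L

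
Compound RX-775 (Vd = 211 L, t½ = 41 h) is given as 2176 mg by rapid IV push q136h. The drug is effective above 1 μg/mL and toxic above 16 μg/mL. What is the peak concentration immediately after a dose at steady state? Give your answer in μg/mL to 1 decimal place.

11.5 μg/mL

Over one 136-h interval, 136/41 ≈ 3.3171 half-lives elapse, leaving f ≈ 0.1003 of each dose.
At steady state, accumulation factor R = 1/(1 − e^(−kτ)) ≈ 1.1115.
Single-dose peak C₀ = D/Vd = 2176/211 ≈ 10.313 μg/mL.
Steady-state peak Cmax,ss = C₀·R ≈ 10.313 × 1.1115 ≈ 11.463 μg/mL.
Peak 11.5 μg/mL vs MTC 16 μg/mL: below toxic threshold.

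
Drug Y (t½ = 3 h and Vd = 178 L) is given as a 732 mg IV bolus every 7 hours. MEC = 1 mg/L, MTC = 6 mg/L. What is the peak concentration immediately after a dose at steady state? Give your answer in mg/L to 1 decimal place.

5.1 mg/L

τ/t½ = 7/3 ≈ 2.3333, so fraction remaining f = (1/2)^(7/3) ≈ 0.1984.
Accumulation ratio R = 1/(1 − f) ≈ 1/0.8016 ≈ 1.2475.
Single-dose peak C₀ = D/Vd = 732/178 ≈ 4.112 mg/L.
Cmax,ss = C₀/(1 − f) ≈ 4.112/0.8016 ≈ 5.130 mg/L.
Peak 5.1 mg/L vs MTC 6 mg/L: below toxic threshold.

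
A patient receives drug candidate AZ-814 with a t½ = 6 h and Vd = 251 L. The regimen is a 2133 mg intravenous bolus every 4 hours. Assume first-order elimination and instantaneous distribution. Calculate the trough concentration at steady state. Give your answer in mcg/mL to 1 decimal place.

k = ln2/t½ = ln2/6 ≈ 0.115525 h⁻¹; fraction remaining f = e^(−kτ) = e^(−0.115525×4) ≈ 0.6300.
Each bolus raises the concentration by D/Vd = 2133/251 ≈ 8.498 mcg/mL.
Steady-state trough Cmin,ss = C₀·f/(1−f) ≈ 8.498 × 0.6300/0.3700 ≈ 14.470 mcg/mL.

14.5 mcg/mL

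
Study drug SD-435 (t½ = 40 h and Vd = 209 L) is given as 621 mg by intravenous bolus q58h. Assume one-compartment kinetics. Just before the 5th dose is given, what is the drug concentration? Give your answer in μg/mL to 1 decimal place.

1.7 μg/mL

f = (1/2)^(τ/t½) = (1/2)^(58/40) ≈ 0.3660.
C₀ = D/Vd = 621/209 ≈ 2.971 μg/mL.
Before the 5th dose, 4 doses have been given. Superposition: Cmin = C₀·(f + f² + … + f^4).
≈ 2.971 × (0.3660 + 0.1340 + 0.0490 + 0.0179) ≈ 2.971 × 0.5669 ≈ 1.684 μg/mL.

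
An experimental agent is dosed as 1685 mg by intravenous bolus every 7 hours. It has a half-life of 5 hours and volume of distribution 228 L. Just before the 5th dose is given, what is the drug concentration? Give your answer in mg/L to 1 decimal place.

4.4 mg/L

f = (1/2)^(τ/t½) = (1/2)^(7/5) ≈ 0.3789.
C₀ = D/Vd = 1685/228 ≈ 7.390 mg/L.
Before the 5th dose, 4 doses have been given. Superposition: Cmin = C₀·(f + f² + … + f^4).
≈ 7.390 × (0.3789 + 0.1436 + 0.0544 + 0.0206) ≈ 7.390 × 0.5975 ≈ 4.416 mg/L.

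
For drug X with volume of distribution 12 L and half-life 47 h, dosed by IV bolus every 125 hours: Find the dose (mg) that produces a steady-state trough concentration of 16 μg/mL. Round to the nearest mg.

τ/t½ = 125/47 ≈ 2.6596, so f = (1/2)^(125/47) ≈ 0.158266.
Cmin,ss = (D/Vd)·f/(1−f), so D = Cmin,ss·Vd·(1−f)/f.
D = 16 × 12 × (1−f)/f ≈ 16 × 12 × 5.31848 ≈ 1021.15 mg.

1021 mg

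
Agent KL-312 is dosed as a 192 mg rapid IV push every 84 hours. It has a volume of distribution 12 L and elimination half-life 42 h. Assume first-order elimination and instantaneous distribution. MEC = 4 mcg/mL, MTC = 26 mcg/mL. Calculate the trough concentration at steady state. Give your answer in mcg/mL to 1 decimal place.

5.3 mcg/mL

τ = 84 h = 2 half-lives, so f = (1/2)^2 = 0.25.
At steady state, R = 1/(1 − 0.25) = 4/3.
Single-dose peak C₀ = D/Vd = 192/12 = 16 mcg/mL.
Steady-state peak Cmax,ss = C₀·R = 16 × 4/3 ≈ 21.333 mcg/mL.
Steady-state trough Cmin,ss = Cmax,ss·f ≈ 21.333 × 0.25 ≈ 5.333 mcg/mL.
Trough 5.3 mcg/mL vs MEC 4 mcg/mL: adequate.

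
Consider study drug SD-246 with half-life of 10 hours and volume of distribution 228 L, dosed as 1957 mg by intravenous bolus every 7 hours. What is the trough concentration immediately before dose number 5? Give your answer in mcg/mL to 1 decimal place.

11.8 mcg/mL

f = (1/2)^(τ/t½) = (1/2)^(7/10) ≈ 0.6156.
C₀ = D/Vd = 1957/228 ≈ 8.583 mcg/mL.
Before the 5th dose, 4 doses have been given. Superposition: Cmin = C₀·(f + f² + … + f^4).
≈ 8.583 × (0.6156 + 0.3790 + 0.2333 + 0.1436) ≈ 8.583 × 1.3715 ≈ 11.772 mcg/mL.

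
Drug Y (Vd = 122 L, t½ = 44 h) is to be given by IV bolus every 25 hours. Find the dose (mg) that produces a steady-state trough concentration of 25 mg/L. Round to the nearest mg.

1472 mg

τ/t½ = 25/44 ≈ 0.56818, so f = (1/2)^(25/44) ≈ 0.674466.
Cmin,ss = (D/Vd)·f/(1−f), so D = Cmin,ss·Vd·(1−f)/f.
D = 25 × 122 × (1−f)/f ≈ 25 × 122 × 0.48265 ≈ 1472.08 mg.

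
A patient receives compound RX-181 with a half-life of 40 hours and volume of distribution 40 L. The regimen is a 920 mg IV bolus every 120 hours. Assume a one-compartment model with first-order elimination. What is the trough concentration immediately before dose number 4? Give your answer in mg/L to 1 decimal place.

f = (1/2)^(τ/t½) = (1/2)^(120/40) ≈ 0.1250.
C₀ = D/Vd = 920/40 ≈ 23.000 mg/L.
Before the 4th dose, 3 doses have been given. Superposition: Cmin = C₀·(f + f² + … + f^3).
≈ 23.000 × (0.1250 + 0.0156 + 0.0020) ≈ 23.000 × 0.1426 ≈ 3.280 mg/L.

3.3 mg/L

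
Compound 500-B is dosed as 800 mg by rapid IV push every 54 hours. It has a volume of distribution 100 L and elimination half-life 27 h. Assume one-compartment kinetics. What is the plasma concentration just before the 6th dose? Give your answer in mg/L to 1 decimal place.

2.7 mg/L

f = (1/2)^(τ/t½) = (1/2)^(54/27) ≈ 0.2500.
C₀ = D/Vd = 800/100 ≈ 8.000 mg/L.
Before the 6th dose, 5 doses have been given. Superposition: Cmin = C₀·(f + f² + … + f^5).
≈ 8.000 × (0.2500 + 0.0625 + 0.0156 + 0.0039 + 0.0010) ≈ 8.000 × 0.3330 ≈ 2.664 mg/L.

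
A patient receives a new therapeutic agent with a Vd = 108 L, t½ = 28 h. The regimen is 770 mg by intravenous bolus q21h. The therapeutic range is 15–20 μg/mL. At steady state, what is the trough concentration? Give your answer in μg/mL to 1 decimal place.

k = ln2/t½ = ln2/28 ≈ 0.024755 h⁻¹; fraction remaining f = e^(−kτ) = e^(−0.024755×21) ≈ 0.5946.
Single-dose peak C₀ = D/Vd = 770/108 ≈ 7.130 μg/mL.
Steady-state trough Cmin,ss = C₀·f/(1−f) ≈ 7.130 × 0.5946/0.4054 ≈ 10.458 μg/mL.
Trough 10.5 μg/mL vs MEC 15 μg/mL: subtherapeutic.

10.5 μg/mL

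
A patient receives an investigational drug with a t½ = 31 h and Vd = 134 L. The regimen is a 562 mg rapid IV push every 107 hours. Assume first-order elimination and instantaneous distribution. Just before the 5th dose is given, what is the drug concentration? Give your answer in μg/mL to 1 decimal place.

f = (1/2)^(τ/t½) = (1/2)^(107/31) ≈ 0.0914.
C₀ = D/Vd = 562/134 ≈ 4.194 μg/mL.
Before the 5th dose, 4 doses have been given. Superposition: Cmin = C₀·(f + f² + … + f^4).
≈ 4.194 × (0.0914 + 0.0084 + 0.0008 + 0.0001) ≈ 4.194 × 0.1007 ≈ 0.422 μg/mL.

0.4 μg/mL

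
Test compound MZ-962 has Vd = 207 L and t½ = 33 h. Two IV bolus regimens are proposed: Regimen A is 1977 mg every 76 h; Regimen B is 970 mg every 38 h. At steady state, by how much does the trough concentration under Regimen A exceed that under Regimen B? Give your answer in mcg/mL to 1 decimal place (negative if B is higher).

-1.4 mcg/mL

Regimen A: f = (1/2)^(76/33) ≈ 0.2026; Cmin,ss = (1977/207)·f/(1−f) ≈ 2.427 mcg/mL.
Regimen B: f = (1/2)^(38/33) ≈ 0.4502; Cmin,ss = (970/207)·f/(1−f) ≈ 3.837 mcg/mL.
Difference ≈ 2.427 − 3.837 ≈ -1.410 mcg/mL.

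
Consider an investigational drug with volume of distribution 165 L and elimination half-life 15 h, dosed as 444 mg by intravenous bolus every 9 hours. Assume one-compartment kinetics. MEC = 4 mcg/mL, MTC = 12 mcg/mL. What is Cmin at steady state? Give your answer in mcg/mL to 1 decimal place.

τ/t½ = 9/15 ≈ 0.6, so fraction remaining f = (1/2)^(9/15) ≈ 0.6598.
Accumulation ratio R = 1/(1 − f) ≈ 1/0.3402 ≈ 2.9394.
Each bolus raises the concentration by D/Vd = 444/165 ≈ 2.691 mcg/mL.
Steady-state peak Cmax,ss = C₀·R ≈ 2.691 × 2.9394 ≈ 7.910 mcg/mL.
Steady-state trough Cmin,ss = Cmax,ss·f ≈ 7.910 × 0.6598 ≈ 5.219 mcg/mL.
Trough 5.2 mcg/mL vs MEC 4 mcg/mL: adequate.

5.2 mcg/mL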